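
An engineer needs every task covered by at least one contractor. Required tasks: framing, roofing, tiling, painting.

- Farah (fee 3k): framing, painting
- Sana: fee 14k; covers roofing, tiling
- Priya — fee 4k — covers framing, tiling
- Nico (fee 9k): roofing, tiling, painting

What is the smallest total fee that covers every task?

Choose Farah and Nico: together they cover framing, roofing, tiling, painting — every task.
Total fee: 3 + 9 = 12.

12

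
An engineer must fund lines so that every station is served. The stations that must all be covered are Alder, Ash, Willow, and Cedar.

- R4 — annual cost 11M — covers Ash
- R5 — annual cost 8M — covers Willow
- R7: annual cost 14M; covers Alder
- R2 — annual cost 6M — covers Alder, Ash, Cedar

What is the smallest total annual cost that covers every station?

Choose R5 and R2: together they cover Alder, Ash, Willow, Cedar — every station.
Total annual cost: 8 + 6 = 14.
No cover costs less than 14.

14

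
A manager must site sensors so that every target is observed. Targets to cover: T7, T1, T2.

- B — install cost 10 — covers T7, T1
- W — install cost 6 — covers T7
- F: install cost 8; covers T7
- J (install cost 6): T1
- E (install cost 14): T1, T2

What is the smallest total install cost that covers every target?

20

The greedy cost-per-new-target heuristic would pick B and E for 24, but a cheaper cover exists.
Choose W and E: together they cover T7, T1, T2 — every target.
Total install cost: 6 + 14 = 20.
No cover costs less than 20.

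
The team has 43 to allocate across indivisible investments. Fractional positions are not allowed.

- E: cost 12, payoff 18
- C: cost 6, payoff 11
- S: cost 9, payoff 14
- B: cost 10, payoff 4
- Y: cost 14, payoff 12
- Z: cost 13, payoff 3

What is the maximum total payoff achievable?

Take E, C, S, and Y: cost 12 + 6 + 9 + 14 = 41 ≤ 43, payoff 18 + 11 + 14 + 12 = 55.
No other feasible combination does better.

55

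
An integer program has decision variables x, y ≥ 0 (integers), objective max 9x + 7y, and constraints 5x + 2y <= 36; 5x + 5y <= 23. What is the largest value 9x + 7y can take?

36

The continuous relaxation peaks at (4.6, 0) with value 41.40; rounding to a feasible lattice point costs some objective.
(x,y)=(4,0): 5·4+2·0=20≤36, 5·4+5·0=20≤23, objective 36.
(x,y)=(3,1): 5·3+2·1=17≤36, 5·3+5·1=20≤23, objective 34.
(x,y)=(3,0): 5·3+2·0=15≤36, 5·3+5·0=15≤23, objective 27.
Maximum is 36 at (x,y)=(4,0).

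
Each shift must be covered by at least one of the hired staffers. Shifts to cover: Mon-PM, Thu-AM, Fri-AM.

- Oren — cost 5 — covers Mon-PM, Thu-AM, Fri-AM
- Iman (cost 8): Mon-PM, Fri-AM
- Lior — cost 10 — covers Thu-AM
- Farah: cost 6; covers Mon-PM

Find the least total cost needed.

Oren alone covers Mon-PM, Thu-AM, Fri-AM — every shift.
Total cost: 5.
No cover costs less than 5.

5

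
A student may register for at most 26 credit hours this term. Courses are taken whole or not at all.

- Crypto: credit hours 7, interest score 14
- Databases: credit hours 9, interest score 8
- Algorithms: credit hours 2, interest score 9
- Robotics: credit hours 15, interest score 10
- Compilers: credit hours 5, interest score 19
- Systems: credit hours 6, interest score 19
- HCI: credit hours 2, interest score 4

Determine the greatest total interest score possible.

This is an integer program with binary decision variables.
Allowing fractional choices, the relaxed optimum would be about 68.6, but courses are indivisible.
Crypto + Algorithms + Compilers + Systems: credit hours 7 + 2 + 5 + 6 = 20 ≤ 26, interest score 14 + 9 + 19 + 19 = 61.
Crypto + Algorithms + Compilers + Systems + HCI: credit hours 7 + 2 + 5 + 6 + 2 = 22 ≤ 26, interest score 14 + 9 + 19 + 19 + 4 = 65.
Databases + Algorithms + Compilers + Systems + HCI: credit hours 9 + 2 + 5 + 6 + 2 = 24 ≤ 26, interest score 8 + 9 + 19 + 19 + 4 = 59.
Best is Crypto, Algorithms, Compilers, Systems, and HCI with total interest score 65.

65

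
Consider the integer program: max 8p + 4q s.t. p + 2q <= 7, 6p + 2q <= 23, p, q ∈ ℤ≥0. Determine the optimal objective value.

(p,q)=(3,2) is feasible, giving 32.
(p,q)=(3,1) is feasible, giving 28.
The best lattice point is (3,2), giving 32.

32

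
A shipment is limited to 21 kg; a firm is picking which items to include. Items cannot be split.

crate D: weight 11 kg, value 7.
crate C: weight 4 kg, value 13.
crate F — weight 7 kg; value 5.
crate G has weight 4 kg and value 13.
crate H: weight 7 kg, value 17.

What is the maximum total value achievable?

crate C + crate F + crate H: weight 4 + 7 + 7 = 18 ≤ 21, value 13 + 5 + 17 = 35.
crate F + crate G + crate H: weight 7 + 4 + 7 = 18 ≤ 21, value 5 + 13 + 17 = 35.
crate C + crate G + crate H: weight 4 + 4 + 7 = 15 ≤ 21, value 13 + 13 + 17 = 43.
Best is crate C, crate G, and crate H with total value 43.

43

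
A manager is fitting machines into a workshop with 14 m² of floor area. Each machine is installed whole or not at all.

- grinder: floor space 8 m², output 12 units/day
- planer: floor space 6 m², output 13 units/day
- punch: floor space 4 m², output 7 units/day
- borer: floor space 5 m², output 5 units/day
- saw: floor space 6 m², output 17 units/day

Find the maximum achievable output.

This is an integer program with binary decision variables.
grinder + planer: floor space 8 + 6 = 14 ≤ 14, output 12 + 13 = 25.
grinder + saw: floor space 8 + 6 = 14 ≤ 14, output 12 + 17 = 29.
planer + saw: floor space 6 + 6 = 12 ≤ 14, output 13 + 17 = 30.
Best is planer and saw with total output 30.

30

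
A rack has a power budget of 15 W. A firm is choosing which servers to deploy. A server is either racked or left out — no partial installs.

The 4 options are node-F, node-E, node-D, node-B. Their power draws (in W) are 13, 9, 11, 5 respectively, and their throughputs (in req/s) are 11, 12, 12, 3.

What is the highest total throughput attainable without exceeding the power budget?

15

Take node-E and node-B: power draw 9 + 5 = 14 ≤ 15, throughput 12 + 3 = 15.
No other feasible combination does better.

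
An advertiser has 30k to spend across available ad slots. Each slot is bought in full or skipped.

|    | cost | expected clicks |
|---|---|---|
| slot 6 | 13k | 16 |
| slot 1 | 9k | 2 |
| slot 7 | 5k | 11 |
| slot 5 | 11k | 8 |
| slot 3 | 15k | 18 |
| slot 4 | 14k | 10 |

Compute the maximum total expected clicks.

Allowing fractional choices, the relaxed optimum would be about 41.4, but ad slots are indivisible.
slot 6 + slot 3: cost 13 + 15 = 28 ≤ 30, expected clicks 16 + 18 = 34.
slot 6 + slot 7 + slot 5: cost 13 + 5 + 11 = 29 ≤ 30, expected clicks 16 + 11 + 8 = 35.
Best is slot 6, slot 7, and slot 5 with total expected clicks 35.

35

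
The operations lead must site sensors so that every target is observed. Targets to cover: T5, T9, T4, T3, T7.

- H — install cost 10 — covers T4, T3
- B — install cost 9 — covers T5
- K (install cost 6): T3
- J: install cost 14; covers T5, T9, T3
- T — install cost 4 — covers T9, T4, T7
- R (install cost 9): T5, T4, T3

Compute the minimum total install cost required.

Choose T and R: together they cover T5, T9, T4, T3, T7 — every target.
Total install cost: 4 + 9 = 13.
No cover costs less than 13.

13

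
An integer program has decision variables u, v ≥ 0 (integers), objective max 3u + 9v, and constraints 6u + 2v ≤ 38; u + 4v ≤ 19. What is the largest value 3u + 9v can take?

Relaxing integrality, the LP optimum is 46.64 at (u,v) = (5.18, 3.45), which is not an integer point.
(u,v)=(3,4): 6·3+2·4=26≤38, 1·3+4·4=19≤19, objective 45.
(u,v)=(2,4): 6·2+2·4=20≤38, 1·2+4·4=18≤19, objective 42.
(u,v)=(5,3): 6·5+2·3=36≤38, 1·5+4·3=17≤19, objective 42.
No feasible integer point exceeds 45.

45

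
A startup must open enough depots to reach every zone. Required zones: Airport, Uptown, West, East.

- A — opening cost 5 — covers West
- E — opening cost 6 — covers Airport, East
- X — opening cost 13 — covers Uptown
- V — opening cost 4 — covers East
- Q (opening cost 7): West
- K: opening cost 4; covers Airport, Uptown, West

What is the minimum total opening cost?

Choose V and K: together they cover Airport, Uptown, West, East — every zone.
Total opening cost: 4 + 4 = 8.
No cover costs less than 8.

8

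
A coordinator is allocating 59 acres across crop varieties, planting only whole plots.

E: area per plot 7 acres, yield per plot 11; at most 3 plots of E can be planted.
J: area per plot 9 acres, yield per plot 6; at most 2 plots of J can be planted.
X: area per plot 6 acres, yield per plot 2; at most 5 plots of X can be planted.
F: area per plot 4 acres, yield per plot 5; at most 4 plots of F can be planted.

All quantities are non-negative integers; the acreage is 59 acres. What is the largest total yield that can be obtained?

E has the best ratio (11/7); taking only E gives at most 3×11 = 33 (stopped by the supply cap of 3).
Mixing does better — 3×E, 2×J, and 4×F: area 55 ≤ 59, yield 3·11 + 2·6 + 4·5 = 65.

65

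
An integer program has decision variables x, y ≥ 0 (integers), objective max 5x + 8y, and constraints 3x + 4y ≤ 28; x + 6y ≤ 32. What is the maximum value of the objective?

The continuous relaxation peaks at (2.86, 4.86) with value 53.14; rounding to a feasible lattice point costs some objective.
(x,y)=(4,4): 3·4+4·4=28≤28, 1·4+6·4=28≤32, objective 52.
(x,y)=(2,5): 3·2+4·5=26≤28, 1·2+6·5=32≤32, objective 50.
The best lattice point is (4,4), giving 52.

52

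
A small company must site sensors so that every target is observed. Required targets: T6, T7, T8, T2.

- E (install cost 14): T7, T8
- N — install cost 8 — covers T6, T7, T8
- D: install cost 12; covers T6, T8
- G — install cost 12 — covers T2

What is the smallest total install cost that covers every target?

This is a weighted set-cover instance.
Choose N and G: together they cover T6, T7, T8, T2 — every target.
Total install cost: 8 + 12 = 20.
No cover costs less than 20.

20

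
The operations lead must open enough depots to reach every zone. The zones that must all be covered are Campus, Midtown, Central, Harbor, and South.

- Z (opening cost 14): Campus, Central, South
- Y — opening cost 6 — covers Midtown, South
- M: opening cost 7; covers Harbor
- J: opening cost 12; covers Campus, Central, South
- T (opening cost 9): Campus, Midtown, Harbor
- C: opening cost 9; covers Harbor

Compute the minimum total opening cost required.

21

The greedy cost-per-new-zone heuristic would pick Y, T, and J for 27, but a cheaper cover exists.
Choose J and T: together they cover Campus, Midtown, Central, Harbor, South — every zone.
Total opening cost: 12 + 9 = 21.
No cover costs less than 21.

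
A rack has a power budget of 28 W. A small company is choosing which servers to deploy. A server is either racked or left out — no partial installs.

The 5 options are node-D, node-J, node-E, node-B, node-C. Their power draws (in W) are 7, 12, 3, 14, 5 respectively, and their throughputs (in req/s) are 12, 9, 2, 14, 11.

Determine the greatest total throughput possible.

37

Allowing fractional choices, the relaxed optimum would be about 38.5, but servers are indivisible.
node-D + node-B + node-C: power draw 7 + 14 + 5 = 26 ≤ 28, throughput 12 + 14 + 11 = 37.
node-D + node-J + node-E + node-C: power draw 7 + 12 + 3 + 5 = 27 ≤ 28, throughput 12 + 9 + 2 + 11 = 34.
Best is node-D, node-B, and node-C with total throughput 37.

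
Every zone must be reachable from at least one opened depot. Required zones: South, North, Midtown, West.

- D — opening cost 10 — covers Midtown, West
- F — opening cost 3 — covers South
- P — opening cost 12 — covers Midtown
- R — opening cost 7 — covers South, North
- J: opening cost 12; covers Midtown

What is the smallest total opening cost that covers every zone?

The greedy cost-per-new-zone heuristic would pick F, D, and R for 20, but a cheaper cover exists.
Choose D and R: together they cover South, North, Midtown, West — every zone.
Total opening cost: 10 + 7 = 17.
No cover costs less than 17.

17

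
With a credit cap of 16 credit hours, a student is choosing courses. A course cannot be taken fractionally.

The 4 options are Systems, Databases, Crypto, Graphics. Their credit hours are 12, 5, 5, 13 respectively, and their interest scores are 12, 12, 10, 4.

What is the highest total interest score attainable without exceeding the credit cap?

22

This is an integer program with binary decision variables.
Take Databases and Crypto: credit hours 5 + 5 = 10 ≤ 16, interest score 12 + 10 = 22.
No other feasible combination does better.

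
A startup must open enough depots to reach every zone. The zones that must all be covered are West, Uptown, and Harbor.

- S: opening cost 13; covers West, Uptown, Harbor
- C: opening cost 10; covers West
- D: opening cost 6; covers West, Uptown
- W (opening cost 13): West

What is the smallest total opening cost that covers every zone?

13

This is an integer covering problem.
The greedy cost-per-new-zone heuristic would pick D and S for 19, but a cheaper cover exists.
S alone covers West, Uptown, Harbor — every zone.
Total opening cost: 13.
No cover costs less than 13.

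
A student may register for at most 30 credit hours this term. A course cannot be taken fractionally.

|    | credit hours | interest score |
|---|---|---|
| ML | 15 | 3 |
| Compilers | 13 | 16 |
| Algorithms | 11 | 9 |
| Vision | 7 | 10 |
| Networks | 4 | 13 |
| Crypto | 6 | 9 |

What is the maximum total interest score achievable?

48

This is an integer program with binary decision variables.
Take Compilers, Vision, Networks, and Crypto: credit hours 13 + 7 + 4 + 6 = 30 ≤ 30, interest score 16 + 10 + 13 + 9 = 48.
No other feasible combination does better.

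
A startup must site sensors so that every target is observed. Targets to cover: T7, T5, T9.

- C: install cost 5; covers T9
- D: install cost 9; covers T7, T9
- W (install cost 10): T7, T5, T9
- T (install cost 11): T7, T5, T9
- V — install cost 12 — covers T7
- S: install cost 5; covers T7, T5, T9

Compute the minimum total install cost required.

5

This is an integer covering problem.
S alone covers T7, T5, T9 — every target.
Total install cost: 5.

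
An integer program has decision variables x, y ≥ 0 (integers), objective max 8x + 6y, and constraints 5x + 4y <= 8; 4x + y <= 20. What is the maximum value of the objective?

12

Relaxing integrality, the LP optimum is 12.80 at (x,y) = (1.6, 0), which is not an integer point.
(x,y)=(0,2): 5·0+4·2=8≤8, 4·0+1·2=2≤20, objective 12.
(x,y)=(1,0): 5·1+4·0=5≤8, 4·1+1·0=4≤20, objective 8.
(x,y)=(0,1): 5·0+4·1=4≤8, 4·0+1·1=1≤20, objective 6.
The best lattice point is (0,2), giving 12.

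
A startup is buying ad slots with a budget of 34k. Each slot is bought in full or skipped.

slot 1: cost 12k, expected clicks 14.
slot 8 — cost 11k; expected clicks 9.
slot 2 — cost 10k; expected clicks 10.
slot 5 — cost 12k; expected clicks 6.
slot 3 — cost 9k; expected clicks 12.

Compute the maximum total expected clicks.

This is an integer program with binary decision variables.
Allowing fractional choices, the relaxed optimum would be about 38.5, but ad slots are indivisible.
slot 1 + slot 8 + slot 3: cost 12 + 11 + 9 = 32 ≤ 34, expected clicks 14 + 9 + 12 = 35.
slot 1 + slot 2 + slot 3: cost 12 + 10 + 9 = 31 ≤ 34, expected clicks 14 + 10 + 12 = 36.
slot 1 + slot 8 + slot 2: cost 12 + 11 + 10 = 33 ≤ 34, expected clicks 14 + 9 + 10 = 33.
Best is slot 1, slot 2, and slot 3 with total expected clicks 36.

36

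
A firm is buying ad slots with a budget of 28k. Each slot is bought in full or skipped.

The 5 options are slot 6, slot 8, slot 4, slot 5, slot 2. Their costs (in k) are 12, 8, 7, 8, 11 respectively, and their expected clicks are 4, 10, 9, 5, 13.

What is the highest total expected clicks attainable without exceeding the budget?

32

slot 8 + slot 4 + slot 2: cost 8 + 7 + 11 = 26 ≤ 28, expected clicks 10 + 9 + 13 = 32.
slot 8 + slot 5 + slot 2: cost 8 + 8 + 11 = 27 ≤ 28, expected clicks 10 + 5 + 13 = 28.
slot 4 + slot 5 + slot 2: cost 7 + 8 + 11 = 26 ≤ 28, expected clicks 9 + 5 + 13 = 27.
Best is slot 8, slot 4, and slot 2 with total expected clicks 32.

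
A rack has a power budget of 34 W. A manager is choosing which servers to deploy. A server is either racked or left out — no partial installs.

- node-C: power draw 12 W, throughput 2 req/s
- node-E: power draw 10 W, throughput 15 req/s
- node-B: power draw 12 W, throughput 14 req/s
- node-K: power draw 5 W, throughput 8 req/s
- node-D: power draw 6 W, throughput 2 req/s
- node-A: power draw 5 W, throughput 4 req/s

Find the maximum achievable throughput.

This is an integer program with binary decision variables.
Allowing fractional choices, the relaxed optimum would be about 41.7, but servers are indivisible.
node-E + node-B + node-K + node-D: power draw 10 + 12 + 5 + 6 = 33 ≤ 34, throughput 15 + 14 + 8 + 2 = 39.
node-E + node-B + node-K + node-A: power draw 10 + 12 + 5 + 5 = 32 ≤ 34, throughput 15 + 14 + 8 + 4 = 41.
Best is node-E, node-B, node-K, and node-A with total throughput 41.

41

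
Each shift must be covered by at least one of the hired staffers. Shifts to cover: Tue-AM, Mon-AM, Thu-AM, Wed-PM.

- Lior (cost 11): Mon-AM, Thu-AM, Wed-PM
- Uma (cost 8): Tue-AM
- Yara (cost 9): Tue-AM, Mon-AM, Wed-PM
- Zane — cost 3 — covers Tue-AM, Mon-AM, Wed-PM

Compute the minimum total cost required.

Choose Lior and Zane: together they cover Tue-AM, Mon-AM, Thu-AM, Wed-PM — every shift.
Total cost: 11 + 3 = 14.
No cover costs less than 14.

14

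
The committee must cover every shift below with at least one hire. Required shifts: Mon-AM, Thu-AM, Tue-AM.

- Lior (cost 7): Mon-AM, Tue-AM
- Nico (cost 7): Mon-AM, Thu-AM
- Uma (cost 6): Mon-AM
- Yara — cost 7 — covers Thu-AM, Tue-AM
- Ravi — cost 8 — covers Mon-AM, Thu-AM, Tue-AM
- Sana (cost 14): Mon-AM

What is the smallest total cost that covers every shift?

This is a weighted set-cover instance.
Ravi alone covers Mon-AM, Thu-AM, Tue-AM — every shift.
Total cost: 8.
No cover costs less than 8.

8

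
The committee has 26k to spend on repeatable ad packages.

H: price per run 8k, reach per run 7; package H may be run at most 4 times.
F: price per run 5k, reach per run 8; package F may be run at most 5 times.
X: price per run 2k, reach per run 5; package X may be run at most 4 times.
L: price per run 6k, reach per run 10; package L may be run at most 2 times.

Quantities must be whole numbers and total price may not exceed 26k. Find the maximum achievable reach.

4×F and 3×X: price 26 ≤ 26, reach 4·8 + 3·5 = 47.
1×F, 4×X, and 2×L: price 25 ≤ 26, reach 1·8 + 4·5 + 2·10 = 48.
Best is 48.

48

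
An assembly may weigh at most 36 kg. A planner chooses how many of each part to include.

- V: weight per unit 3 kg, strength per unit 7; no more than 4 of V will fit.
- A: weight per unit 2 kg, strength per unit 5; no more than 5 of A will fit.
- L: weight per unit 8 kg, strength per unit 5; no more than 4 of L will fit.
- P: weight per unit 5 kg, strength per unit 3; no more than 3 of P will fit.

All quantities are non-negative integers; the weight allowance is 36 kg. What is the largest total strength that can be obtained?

A has the best ratio (5/2); taking only A gives at most 5×5 = 25 (stopped by the supply cap of 5).
Mixing does better — 4×V, 5×A, 1×L, and 1×P: weight 35 ≤ 36, strength 4·7 + 5·5 + 1·5 + 1·3 = 61.

61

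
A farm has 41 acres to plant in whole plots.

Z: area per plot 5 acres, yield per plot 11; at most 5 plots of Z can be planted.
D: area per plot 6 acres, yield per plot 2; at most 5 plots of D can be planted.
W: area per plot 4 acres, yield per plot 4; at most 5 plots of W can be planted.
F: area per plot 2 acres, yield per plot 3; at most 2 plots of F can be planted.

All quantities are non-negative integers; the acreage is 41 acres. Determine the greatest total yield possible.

5×Z, 3×W, and 2×F: area 41 ≤ 41, yield 5·11 + 3·4 + 2·3 = 73.
5×Z and 4×W: area 41 ≤ 41, yield 5·11 + 4·4 = 71.
Best is 73.

73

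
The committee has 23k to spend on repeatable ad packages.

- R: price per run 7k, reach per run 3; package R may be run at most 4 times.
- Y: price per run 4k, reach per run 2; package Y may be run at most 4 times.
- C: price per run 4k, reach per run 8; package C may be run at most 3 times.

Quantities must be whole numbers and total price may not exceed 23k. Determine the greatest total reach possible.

This is a bounded integer knapsack.
2×Y and 3×C: price 20 ≤ 23, reach 2·2 + 3·8 = 28.
1×R, 1×Y, and 3×C: price 23 ≤ 23, reach 1·3 + 1·2 + 3·8 = 29.
Best is 29.

29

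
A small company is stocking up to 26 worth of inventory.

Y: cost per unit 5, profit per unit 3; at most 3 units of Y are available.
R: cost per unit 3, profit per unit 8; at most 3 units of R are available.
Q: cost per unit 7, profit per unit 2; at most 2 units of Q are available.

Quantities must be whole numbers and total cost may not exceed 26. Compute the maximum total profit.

Take 3×Y and 3×R: cost 24 ≤ 26, profit 3·3 + 3·8 = 33.
R has the best ratio (8/3) and is taken to its limit of 3; remaining capacity is filled optimally with the others.

33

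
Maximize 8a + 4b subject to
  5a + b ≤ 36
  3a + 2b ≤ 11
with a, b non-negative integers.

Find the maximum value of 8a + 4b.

28

(a,b)=(3,1): 5·3+1·1=16≤36, 3·3+2·1=11≤11, objective 28.
(a,b)=(3,0): 5·3+1·0=15≤36, 3·3+2·0=9≤11, objective 24.
(a,b)=(2,2): 5·2+1·2=12≤36, 3·2+2·2=10≤11, objective 24.
No feasible integer point exceeds 28.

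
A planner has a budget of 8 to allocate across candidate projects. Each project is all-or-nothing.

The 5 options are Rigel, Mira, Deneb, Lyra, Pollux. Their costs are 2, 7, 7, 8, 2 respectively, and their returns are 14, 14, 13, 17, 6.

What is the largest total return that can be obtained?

20

Allowing fractional choices, the relaxed optimum would be about 28.5, but projects are indivisible.
Rigel + Pollux: cost 2 + 2 = 4 ≤ 8, return 14 + 6 = 20.
Rigel: cost 2 ≤ 8, return 14.
Lyra: cost 8 ≤ 8, return 17.
Best is Rigel and Pollux with total return 20.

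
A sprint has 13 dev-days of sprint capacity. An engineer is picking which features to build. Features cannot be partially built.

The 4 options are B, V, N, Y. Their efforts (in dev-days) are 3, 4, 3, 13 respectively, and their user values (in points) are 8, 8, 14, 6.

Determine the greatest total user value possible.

Allowing fractional choices, the relaxed optimum would be about 31.4, but features are indivisible.
B + V + N: effort 3 + 4 + 3 = 10 ≤ 13, user value 8 + 8 + 14 = 30.
B + N: effort 3 + 3 = 6 ≤ 13, user value 8 + 14 = 22.
Best is B, V, and N with total user value 30.

30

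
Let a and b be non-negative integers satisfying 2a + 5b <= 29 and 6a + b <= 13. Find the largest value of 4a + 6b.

(a,b)=(1,5): 2·1+5·5=27≤29, 6·1+1·5=11≤13, objective 34.
(a,b)=(0,5): 2·0+5·5=25≤29, 6·0+1·5=5≤13, objective 30.
(a,b)=(1,4): 2·1+5·4=22≤29, 6·1+1·4=10≤13, objective 28.
The best lattice point is (1,5), giving 34.

34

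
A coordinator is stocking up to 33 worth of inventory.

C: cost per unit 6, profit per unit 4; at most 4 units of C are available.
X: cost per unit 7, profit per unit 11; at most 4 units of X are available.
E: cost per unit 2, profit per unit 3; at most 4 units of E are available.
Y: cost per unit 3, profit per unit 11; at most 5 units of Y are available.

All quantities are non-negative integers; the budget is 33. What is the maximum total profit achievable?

83

Y has the best ratio (11/3); taking only Y gives at most 5×11 = 55 (stopped by the supply cap of 5).
Mixing does better — 2×X, 2×E, and 5×Y: cost 33 ≤ 33, profit 2·11 + 2·3 + 5·11 = 83.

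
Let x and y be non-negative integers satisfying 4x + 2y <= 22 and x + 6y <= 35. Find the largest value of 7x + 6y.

51

Relaxing integrality, the LP optimum is 51.91 at (x,y) = (2.82, 5.36), which is not an integer point.
(x,y)=(3,5): 4·3+2·5=22≤22, 1·3+6·5=33≤35, objective 51.
(x,y)=(3,4): 4·3+2·4=20≤22, 1·3+6·4=27≤35, objective 45.
(x,y)=(2,5): 4·2+2·5=18≤22, 1·2+6·5=32≤35, objective 44.
(x,y)=(2,4): 4·2+2·4=16≤22, 1·2+6·4=26≤35, objective 38.
No feasible integer point exceeds 51.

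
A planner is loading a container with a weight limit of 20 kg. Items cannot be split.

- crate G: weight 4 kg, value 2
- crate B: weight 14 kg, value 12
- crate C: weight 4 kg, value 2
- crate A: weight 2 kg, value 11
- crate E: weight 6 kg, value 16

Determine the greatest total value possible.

31

crate G + crate A + crate E: weight 4 + 2 + 6 = 12 ≤ 20, value 2 + 11 + 16 = 29.
crate C + crate A + crate E: weight 4 + 2 + 6 = 12 ≤ 20, value 2 + 11 + 16 = 29.
crate G + crate C + crate A + crate E: weight 4 + 4 + 2 + 6 = 16 ≤ 20, value 2 + 2 + 11 + 16 = 31.
Best is crate G, crate C, crate A, and crate E with total value 31.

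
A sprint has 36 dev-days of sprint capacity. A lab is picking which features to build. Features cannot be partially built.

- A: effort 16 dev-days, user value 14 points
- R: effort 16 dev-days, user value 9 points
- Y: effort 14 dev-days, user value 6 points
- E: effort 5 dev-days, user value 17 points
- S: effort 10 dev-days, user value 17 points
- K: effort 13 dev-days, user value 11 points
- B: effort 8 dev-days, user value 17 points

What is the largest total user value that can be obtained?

62

Allowing fractional choices, the relaxed optimum would be about 62.4, but features are indivisible.
E + S + B: effort 5 + 10 + 8 = 23 ≤ 36, user value 17 + 17 + 17 = 51.
E + S + K + B: effort 5 + 10 + 13 + 8 = 36 ≤ 36, user value 17 + 17 + 11 + 17 = 62.
A + E + B: effort 16 + 5 + 8 = 29 ≤ 36, user value 14 + 17 + 17 = 48.
Best is E, S, K, and B with total user value 62.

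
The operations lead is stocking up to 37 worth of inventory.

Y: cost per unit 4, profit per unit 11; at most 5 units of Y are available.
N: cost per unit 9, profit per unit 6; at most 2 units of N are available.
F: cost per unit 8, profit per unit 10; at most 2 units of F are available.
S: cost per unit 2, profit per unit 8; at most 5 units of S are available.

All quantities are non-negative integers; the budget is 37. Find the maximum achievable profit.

S has the best ratio (8/2); taking only S gives at most 5×8 = 40 (stopped by the supply cap of 5).
Mixing does better — 5×Y, 1×F, and 4×S: cost 36 ≤ 37, profit 5·11 + 1·10 + 4·8 = 97.

97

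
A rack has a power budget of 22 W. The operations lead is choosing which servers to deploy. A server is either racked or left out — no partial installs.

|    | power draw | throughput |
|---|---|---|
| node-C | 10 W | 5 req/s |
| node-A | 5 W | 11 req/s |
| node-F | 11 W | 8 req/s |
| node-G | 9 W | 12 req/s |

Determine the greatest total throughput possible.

Take node-A and node-G: power draw 5 + 9 = 14 ≤ 22, throughput 11 + 12 = 23.
No other feasible combination does better.

23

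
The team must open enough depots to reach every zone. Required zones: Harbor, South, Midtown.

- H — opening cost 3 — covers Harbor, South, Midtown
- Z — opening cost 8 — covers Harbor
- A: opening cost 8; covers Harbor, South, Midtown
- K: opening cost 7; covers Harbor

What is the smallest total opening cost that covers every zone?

H alone covers Harbor, South, Midtown — every zone.
Total opening cost: 3.
No cover costs less than 3.

3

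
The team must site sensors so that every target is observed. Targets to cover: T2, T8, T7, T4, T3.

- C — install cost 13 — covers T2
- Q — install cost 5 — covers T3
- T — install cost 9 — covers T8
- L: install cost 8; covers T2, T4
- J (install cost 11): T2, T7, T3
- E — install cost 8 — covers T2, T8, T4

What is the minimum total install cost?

This is a weighted set-cover instance.
The greedy cost-per-new-target heuristic would pick E, Q, and J for 24, but a cheaper cover exists.
Choose J and E: together they cover T2, T8, T7, T4, T3 — every target.
Total install cost: 11 + 8 = 19.
No cover costs less than 19.

19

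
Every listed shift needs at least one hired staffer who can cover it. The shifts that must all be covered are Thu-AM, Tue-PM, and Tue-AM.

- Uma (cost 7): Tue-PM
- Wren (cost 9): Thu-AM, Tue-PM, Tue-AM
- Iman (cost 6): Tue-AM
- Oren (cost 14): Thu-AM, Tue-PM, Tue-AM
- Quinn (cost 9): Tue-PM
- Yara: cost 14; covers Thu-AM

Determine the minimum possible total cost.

9

Wren alone covers Thu-AM, Tue-PM, Tue-AM — every shift.
Total cost: 9.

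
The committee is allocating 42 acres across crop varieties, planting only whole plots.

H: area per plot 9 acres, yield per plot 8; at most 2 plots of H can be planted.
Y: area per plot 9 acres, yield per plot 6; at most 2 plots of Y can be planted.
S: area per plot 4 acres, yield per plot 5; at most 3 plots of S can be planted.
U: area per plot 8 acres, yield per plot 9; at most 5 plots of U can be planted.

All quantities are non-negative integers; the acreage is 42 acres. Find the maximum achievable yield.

S has the best ratio (5/4); taking only S gives at most 3×5 = 15 (stopped by the supply cap of 3).
Mixing does better — 2×S and 4×U: area 40 ≤ 42, yield 2·5 + 4·9 = 46.

46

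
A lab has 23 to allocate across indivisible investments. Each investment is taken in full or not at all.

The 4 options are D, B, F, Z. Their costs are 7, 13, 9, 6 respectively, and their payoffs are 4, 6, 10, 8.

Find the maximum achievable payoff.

22

This is an integer program with binary decision variables.
D + F + Z: cost 7 + 9 + 6 = 22 ≤ 23, payoff 4 + 10 + 8 = 22.
F + Z: cost 9 + 6 = 15 ≤ 23, payoff 10 + 8 = 18.
B + F: cost 13 + 9 = 22 ≤ 23, payoff 6 + 10 = 16.
Best is D, F, and Z with total payoff 22.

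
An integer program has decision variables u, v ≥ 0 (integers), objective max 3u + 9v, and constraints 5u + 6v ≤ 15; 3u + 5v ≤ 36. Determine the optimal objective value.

(u,v)=(0,2) is feasible, giving 18.
(u,v)=(1,1) is feasible, giving 12.
No feasible integer point exceeds 18.

18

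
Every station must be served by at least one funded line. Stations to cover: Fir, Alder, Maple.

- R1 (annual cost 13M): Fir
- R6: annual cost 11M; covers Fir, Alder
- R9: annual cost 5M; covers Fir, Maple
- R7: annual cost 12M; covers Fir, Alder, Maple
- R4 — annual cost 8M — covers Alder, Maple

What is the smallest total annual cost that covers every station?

The greedy cost-per-new-station heuristic would pick R9 and R4 for 13, but a cheaper cover exists.
R7 alone covers Fir, Alder, Maple — every station.
Total annual cost: 12.
No cover costs less than 12.

12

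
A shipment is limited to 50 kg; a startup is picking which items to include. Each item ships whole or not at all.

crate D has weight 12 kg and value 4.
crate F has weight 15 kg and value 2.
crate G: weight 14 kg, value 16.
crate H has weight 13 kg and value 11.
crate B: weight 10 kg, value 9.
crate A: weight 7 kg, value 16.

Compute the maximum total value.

crate D + crate G + crate H + crate A: weight 12 + 14 + 13 + 7 = 46 ≤ 50, value 4 + 16 + 11 + 16 = 47.
crate G + crate H + crate B + crate A: weight 14 + 13 + 10 + 7 = 44 ≤ 50, value 16 + 11 + 9 + 16 = 52.
Best is crate G, crate H, crate B, and crate A with total value 52.

52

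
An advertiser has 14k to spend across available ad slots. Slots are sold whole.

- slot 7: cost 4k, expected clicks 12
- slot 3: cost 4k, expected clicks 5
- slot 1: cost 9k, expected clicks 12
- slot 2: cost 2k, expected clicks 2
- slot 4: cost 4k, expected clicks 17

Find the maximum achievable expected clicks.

36

Treat it as a binary knapsack problem.
slot 7 + slot 3 + slot 4: cost 4 + 4 + 4 = 12 ≤ 14, expected clicks 12 + 5 + 17 = 34.
slot 7 + slot 3 + slot 2 + slot 4: cost 4 + 4 + 2 + 4 = 14 ≤ 14, expected clicks 12 + 5 + 2 + 17 = 36.
Best is slot 7, slot 3, slot 2, and slot 4 with total expected clicks 36.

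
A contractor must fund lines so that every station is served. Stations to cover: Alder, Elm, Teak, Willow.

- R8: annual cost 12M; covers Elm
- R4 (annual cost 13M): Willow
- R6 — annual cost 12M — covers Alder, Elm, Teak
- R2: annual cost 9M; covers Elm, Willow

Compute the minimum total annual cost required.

Choose R6 and R2: together they cover Alder, Elm, Teak, Willow — every station.
Total annual cost: 12 + 9 = 21.

21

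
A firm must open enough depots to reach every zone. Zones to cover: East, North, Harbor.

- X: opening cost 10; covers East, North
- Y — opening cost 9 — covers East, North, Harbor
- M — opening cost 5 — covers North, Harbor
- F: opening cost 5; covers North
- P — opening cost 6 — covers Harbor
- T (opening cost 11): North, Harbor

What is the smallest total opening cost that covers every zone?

The greedy cost-per-new-zone heuristic would pick M and Y for 14, but a cheaper cover exists.
Y alone covers East, North, Harbor — every zone.
Total opening cost: 9.
No cover costs less than 9.

9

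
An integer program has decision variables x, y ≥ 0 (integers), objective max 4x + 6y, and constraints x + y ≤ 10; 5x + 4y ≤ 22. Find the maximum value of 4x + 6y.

30

(x,y)=(0,5): 1·0+1·5=5≤10, 5·0+4·5=20≤22, objective 30.
(x,y)=(1,4): 1·1+1·4=5≤10, 5·1+4·4=21≤22, objective 28.
The best lattice point is (0,5), giving 30.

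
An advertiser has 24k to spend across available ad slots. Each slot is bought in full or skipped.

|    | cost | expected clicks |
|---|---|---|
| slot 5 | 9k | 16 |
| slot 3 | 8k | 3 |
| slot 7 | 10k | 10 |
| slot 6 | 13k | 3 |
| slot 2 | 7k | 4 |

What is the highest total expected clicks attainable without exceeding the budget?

Treat it as a binary knapsack problem.
Allowing fractional choices, the relaxed optimum would be about 28.9, but ad slots are indivisible.
slot 5 + slot 3 + slot 2: cost 9 + 8 + 7 = 24 ≤ 24, expected clicks 16 + 3 + 4 = 23.
slot 5 + slot 7: cost 9 + 10 = 19 ≤ 24, expected clicks 16 + 10 = 26.
Best is slot 5 and slot 7 with total expected clicks 26.

26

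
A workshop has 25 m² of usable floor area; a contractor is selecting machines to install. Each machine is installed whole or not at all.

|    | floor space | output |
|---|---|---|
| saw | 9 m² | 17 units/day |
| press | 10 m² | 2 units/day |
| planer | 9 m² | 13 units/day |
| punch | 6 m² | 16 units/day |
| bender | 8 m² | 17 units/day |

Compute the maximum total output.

50

Take saw, punch, and bender: floor space 9 + 6 + 8 = 23 ≤ 25, output 17 + 16 + 17 = 50.
No other feasible combination does better.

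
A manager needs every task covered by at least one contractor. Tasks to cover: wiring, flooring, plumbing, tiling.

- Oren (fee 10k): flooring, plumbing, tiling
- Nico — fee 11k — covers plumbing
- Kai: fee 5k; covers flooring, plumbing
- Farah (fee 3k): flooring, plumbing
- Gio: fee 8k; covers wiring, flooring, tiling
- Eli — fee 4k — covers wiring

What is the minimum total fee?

Choose Farah and Gio: together they cover wiring, flooring, plumbing, tiling — every task.
Total fee: 3 + 8 = 11.
No cover costs less than 11.

11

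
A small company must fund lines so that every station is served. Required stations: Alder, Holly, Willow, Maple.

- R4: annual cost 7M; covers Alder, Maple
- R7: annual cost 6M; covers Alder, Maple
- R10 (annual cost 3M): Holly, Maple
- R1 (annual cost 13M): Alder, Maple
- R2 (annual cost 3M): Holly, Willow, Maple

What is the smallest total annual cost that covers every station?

9

Choose R7 and R2: together they cover Alder, Holly, Willow, Maple — every station.
Total annual cost: 6 + 3 = 9.
No cover costs less than 9.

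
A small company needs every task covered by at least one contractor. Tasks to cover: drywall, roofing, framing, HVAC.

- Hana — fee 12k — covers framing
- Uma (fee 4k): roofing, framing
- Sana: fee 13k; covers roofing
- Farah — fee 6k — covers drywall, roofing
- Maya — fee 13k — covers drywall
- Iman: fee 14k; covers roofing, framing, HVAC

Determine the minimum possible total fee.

The greedy cost-per-new-task heuristic would pick Uma, Farah, and Iman for 24, but a cheaper cover exists.
Choose Farah and Iman: together they cover drywall, roofing, framing, HVAC — every task.
Total fee: 6 + 14 = 20.
No cover costs less than 20.

20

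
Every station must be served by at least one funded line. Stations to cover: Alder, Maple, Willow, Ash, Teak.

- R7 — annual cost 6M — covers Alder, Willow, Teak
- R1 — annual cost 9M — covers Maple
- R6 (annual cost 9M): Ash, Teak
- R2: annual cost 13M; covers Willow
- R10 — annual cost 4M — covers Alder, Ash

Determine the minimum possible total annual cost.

19

Choose R7, R1, and R10: together they cover Alder, Maple, Willow, Ash, Teak — every station.
Total annual cost: 6 + 9 + 4 = 19.
No cover costs less than 19.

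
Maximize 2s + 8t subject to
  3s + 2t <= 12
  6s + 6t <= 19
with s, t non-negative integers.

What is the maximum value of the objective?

(s,t)=(0,3): 3·0+2·3=6≤12, 6·0+6·3=18≤19, objective 24.
(s,t)=(1,2): 3·1+2·2=7≤12, 6·1+6·2=18≤19, objective 18.
No feasible integer point exceeds 24.

24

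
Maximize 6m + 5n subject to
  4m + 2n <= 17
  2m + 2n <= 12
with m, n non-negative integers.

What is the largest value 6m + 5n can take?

(m,n)=(2,4): 4·2+2·4=16≤17, 2·2+2·4=12≤12, objective 32.
(m,n)=(1,5): 4·1+2·5=14≤17, 2·1+2·5=12≤12, objective 31.
No feasible integer point exceeds 32.

32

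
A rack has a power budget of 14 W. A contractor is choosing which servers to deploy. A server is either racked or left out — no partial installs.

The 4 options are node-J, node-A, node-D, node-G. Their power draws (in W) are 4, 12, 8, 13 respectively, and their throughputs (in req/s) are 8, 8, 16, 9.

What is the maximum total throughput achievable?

24

Allowing fractional choices, the relaxed optimum would be about 25.4, but servers are indivisible.
node-J + node-D: power draw 4 + 8 = 12 ≤ 14, throughput 8 + 16 = 24.
node-D: power draw 8 ≤ 14, throughput 16.
node-G: power draw 13 ≤ 14, throughput 9.
Best is node-J and node-D with total throughput 24.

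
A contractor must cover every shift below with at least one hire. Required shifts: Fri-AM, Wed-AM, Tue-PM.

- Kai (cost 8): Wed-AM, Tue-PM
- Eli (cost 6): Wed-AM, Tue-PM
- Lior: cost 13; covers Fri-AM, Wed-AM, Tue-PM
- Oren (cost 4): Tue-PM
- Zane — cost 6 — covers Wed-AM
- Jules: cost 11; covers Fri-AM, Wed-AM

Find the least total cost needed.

The greedy cost-per-new-shift heuristic would pick Eli and Jules for 17, but a cheaper cover exists.
Lior alone covers Fri-AM, Wed-AM, Tue-PM — every shift.
Total cost: 13.
No cover costs less than 13.

13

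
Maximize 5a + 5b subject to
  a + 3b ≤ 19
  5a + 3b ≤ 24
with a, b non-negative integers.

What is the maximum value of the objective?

Relaxing integrality, the LP optimum is 35.83 at (a,b) = (1.25, 5.92), which is not an integer point.
(a,b)=(1,6): 1·1+3·6=19≤19, 5·1+3·6=23≤24, objective 35.
(a,b)=(2,4): 1·2+3·4=14≤19, 5·2+3·4=22≤24, objective 30.
(a,b)=(1,5): 1·1+3·5=16≤19, 5·1+3·5=20≤24, objective 30.
Maximum is 35 at (a,b)=(1,6).

35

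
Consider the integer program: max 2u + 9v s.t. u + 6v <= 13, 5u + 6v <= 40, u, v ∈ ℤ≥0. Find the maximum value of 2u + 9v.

(u,v)=(6,1) is feasible, giving 21.
(u,v)=(5,1) is feasible, giving 19.
(u,v)=(7,0) is feasible, giving 14.
No feasible integer point exceeds 21.

21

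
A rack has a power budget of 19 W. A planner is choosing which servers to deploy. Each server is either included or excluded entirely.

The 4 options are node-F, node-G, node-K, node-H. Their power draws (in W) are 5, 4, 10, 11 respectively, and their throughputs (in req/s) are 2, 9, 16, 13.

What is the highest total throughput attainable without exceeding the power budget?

27

Take node-F, node-G, and node-K: power draw 5 + 4 + 10 = 19 ≤ 19, throughput 2 + 9 + 16 = 27.
No other feasible combination does better.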